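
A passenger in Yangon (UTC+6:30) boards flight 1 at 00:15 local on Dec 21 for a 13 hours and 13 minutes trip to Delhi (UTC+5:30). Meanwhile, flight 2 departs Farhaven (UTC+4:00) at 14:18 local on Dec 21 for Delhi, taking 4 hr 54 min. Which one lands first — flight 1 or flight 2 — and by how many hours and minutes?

Flight 1 in UTC: 00:15 − 6:30 = 17:45 on Dec 20.
+13 hours and 13 minutes → arrive 06:58 UTC on Dec 21.
Flight 2 in UTC: 14:18 − 4:00 = 10:18 on Dec 21.
+4 hours and 54 minutes → arrive 15:12 UTC on Dec 21.
Flight 1 lands earlier by 8 hours 14 minutes.

the first, by 8 hours 14 minutes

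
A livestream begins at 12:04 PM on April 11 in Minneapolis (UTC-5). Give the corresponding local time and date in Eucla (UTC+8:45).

Eucla is 13:45 ahead of Minneapolis.
Shift by the zone difference: 12:04 PM + 13:45 = 1:49 AM on Apr 12 in Eucla.

1:49 AM on April 12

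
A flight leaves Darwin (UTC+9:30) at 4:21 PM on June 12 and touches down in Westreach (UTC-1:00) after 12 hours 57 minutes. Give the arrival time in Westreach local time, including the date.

Convert departure to UTC: 4:21 PM − 9:30 = 6:51 AM UTC on Jun 12.
Add 12 hours and 57 minutes travel time → 7:48 PM UTC.
Westreach is UTC−1:00, so local arrival = 7:48 PM − 1:00 = 6:48 PM on Jun 12.

6:48 PM on June 12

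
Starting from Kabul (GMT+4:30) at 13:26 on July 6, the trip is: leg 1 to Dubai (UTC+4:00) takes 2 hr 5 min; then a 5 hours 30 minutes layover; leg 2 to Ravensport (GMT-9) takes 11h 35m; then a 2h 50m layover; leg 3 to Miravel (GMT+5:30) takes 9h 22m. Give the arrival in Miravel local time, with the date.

Convert departure to UTC: 13:26 − 4:30 = 08:56 UTC on Jul 6.
Add 2 hours and 5 minutes leg 1 → 11:01 UTC.
Add 5 hours and 30 minutes layover in Dubai → 16:31 UTC.
Add 11 hours 35 minutes leg 2 → 04:06 UTC (Jul 7).
Add 2 hours 50 minutes layover in Ravensport → 06:56 UTC.
Add 9 hours 22 minutes leg 3 → 16:18 UTC.
Miravel is UTC+5:30, so local arrival = 16:18 + 5:30 = 21:48 on Jul 7.

21:48 on Jul 7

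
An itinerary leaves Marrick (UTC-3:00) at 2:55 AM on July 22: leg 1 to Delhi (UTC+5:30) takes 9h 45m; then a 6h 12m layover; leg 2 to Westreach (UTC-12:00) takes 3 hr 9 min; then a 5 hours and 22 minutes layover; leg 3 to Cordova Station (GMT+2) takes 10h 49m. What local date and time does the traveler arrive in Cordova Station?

Convert departure to UTC: 2:55 AM + 3:00 = 5:55 AM UTC on Jul 22.
Add 9 hours and 45 minutes leg 1 → 3:40 PM UTC.
Add 6 hours 12 minutes layover in Delhi → 9:52 PM UTC.
Add 3 hours and 9 minutes leg 2 → 1:01 AM UTC (Jul 23).
Add 5 hours and 22 minutes layover in Westreach → 6:23 AM UTC.
Add 10 hours and 49 minutes leg 3 → 5:12 PM UTC.
Cordova Station is UTC+2:00, so local arrival = 5:12 PM + 2:00 = 7:12 PM on Jul 23.

7:12 PM on July 23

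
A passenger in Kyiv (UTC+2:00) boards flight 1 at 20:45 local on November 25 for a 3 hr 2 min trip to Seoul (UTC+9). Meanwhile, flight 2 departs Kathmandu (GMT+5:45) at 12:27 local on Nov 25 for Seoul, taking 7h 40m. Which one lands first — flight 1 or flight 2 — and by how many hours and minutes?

the second, by 7 hours 25 minutes

Flight 1 in UTC: 20:45 − 2:00 = 18:45 on Nov 25.
+3 hours 2 minutes → arrive 21:47 UTC on Nov 25.
Flight 2 in UTC: 12:27 − 5:45 = 06:42 on Nov 25.
+7 hours 40 minutes → arrive 14:22 UTC on Nov 25.
Flight 2 lands earlier by 7 hours 25 minutes.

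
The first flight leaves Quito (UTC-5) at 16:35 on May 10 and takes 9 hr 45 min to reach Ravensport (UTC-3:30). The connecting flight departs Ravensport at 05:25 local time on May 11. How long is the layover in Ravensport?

1 hour 35 minutes

Convert departure to UTC: 16:35 + 5:00 = 21:35 UTC on May 10.
Add 9 hours 45 minutes flight time → 07:20 UTC (May 11).
Ravensport is UTC−3:30, so local arrival = 07:20 − 3:30 = 03:50 on May 11.
Layover = 05:25 − 03:50 = 1 hour 35 minutes.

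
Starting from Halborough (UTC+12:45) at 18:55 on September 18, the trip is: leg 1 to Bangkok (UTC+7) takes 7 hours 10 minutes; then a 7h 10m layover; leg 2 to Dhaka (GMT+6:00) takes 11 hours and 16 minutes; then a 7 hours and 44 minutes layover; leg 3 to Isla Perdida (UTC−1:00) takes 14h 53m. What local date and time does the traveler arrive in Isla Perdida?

05:23 on Sep 20

Convert departure to UTC: 18:55 − 12:45 = 06:10 UTC on Sep 18.
Add 7 hours 10 minutes leg 1 → 13:20 UTC.
Add 7 hours 10 minutes layover in Bangkok → 20:30 UTC.
Add 11 hours and 16 minutes leg 2 → 07:46 UTC (Sep 19).
Add 7 hours 44 minutes layover in Dhaka → 15:30 UTC.
Add 14 hours 53 minutes leg 3 → 06:23 UTC (Sep 20).
Isla Perdida is UTC−1:00, so local arrival = 06:23 − 1:00 = 05:23 on Sep 20.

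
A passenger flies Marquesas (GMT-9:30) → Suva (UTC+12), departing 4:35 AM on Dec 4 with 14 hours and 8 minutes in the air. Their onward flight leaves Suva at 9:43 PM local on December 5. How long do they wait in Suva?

5 hours 30 minutes

Convert departure to UTC: 4:35 AM + 9:30 = 2:05 PM UTC on Dec 4.
Add 14 hours and 8 minutes flight time → 4:13 AM UTC (Dec 5).
Suva is UTC+12:00, so local arrival = 4:13 AM + 12:00 = 4:13 PM on Dec 5.
Layover = 9:43 PM − 4:13 PM = 5 hours 30 minutes.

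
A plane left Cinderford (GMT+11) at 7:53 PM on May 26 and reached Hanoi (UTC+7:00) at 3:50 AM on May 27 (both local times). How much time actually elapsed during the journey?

Departure in UTC: 7:53 PM − 11:00 = 8:53 AM on May 26.
Arrival in UTC: 3:50 AM − 7:00 = 8:50 PM on May 26.
Elapsed = 8:50 PM − 8:53 AM = 11 hours 57 minutes.

11 hours 57 minutes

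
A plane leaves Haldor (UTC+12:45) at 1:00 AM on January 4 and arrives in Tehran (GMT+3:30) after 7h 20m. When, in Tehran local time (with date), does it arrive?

Convert departure to UTC: 1:00 AM − 12:45 = 12:15 PM UTC on Jan 3.
Add 7 hours and 20 minutes travel time → 7:35 PM UTC.
Tehran is UTC+3:30, so local arrival = 7:35 PM + 3:30 = 11:05 PM on Jan 3.

11:05 PM on January 3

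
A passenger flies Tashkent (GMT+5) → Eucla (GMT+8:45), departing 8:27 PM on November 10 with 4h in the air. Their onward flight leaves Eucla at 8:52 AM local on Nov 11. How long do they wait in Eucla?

4 hours 40 minutes

Convert departure to UTC: 8:27 PM − 5:00 = 3:27 PM UTC on Nov 10.
Add 4 hours flight time → 7:27 PM UTC.
Eucla is UTC+8:45, so local arrival = 7:27 PM + 8:45 = 4:12 AM on Nov 11.
Layover = 8:52 AM − 4:12 AM = 4 hours 40 minutes.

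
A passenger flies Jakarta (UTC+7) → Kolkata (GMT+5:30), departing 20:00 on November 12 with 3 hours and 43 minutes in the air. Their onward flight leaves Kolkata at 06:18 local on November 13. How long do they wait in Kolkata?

Convert departure to UTC: 20:00 − 7:00 = 13:00 UTC on Nov 12.
Add 3 hours 43 minutes flight time → 16:43 UTC.
Kolkata is UTC+5:30, so local arrival = 16:43 + 5:30 = 22:13 on Nov 12.
Layover = 06:18 − 22:13 (+1 day) = 8 hours 5 minutes.

8 hours 5 minutes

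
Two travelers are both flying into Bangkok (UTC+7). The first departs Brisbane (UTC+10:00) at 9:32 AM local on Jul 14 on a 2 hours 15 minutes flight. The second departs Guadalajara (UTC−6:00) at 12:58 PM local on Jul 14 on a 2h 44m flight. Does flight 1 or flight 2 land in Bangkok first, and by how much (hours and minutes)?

the first, by 19 hours 55 minutes

Flight 1 in UTC: 9:32 AM − 10:00 = 11:32 PM on Jul 13.
+2 hours and 15 minutes → arrive 1:47 AM UTC on Jul 14.
Flight 2 in UTC: 12:58 PM + 6:00 = 6:58 PM on Jul 14.
+2 hours 44 minutes → arrive 9:42 PM UTC on Jul 14.
Flight 1 lands earlier by 19 hours 55 minutes.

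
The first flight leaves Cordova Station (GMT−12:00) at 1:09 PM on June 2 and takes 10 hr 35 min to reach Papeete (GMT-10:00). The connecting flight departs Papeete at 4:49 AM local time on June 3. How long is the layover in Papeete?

3 hours 5 minutes

Convert departure to UTC: 1:09 PM + 12:00 = 1:09 AM UTC on Jun 3.
Add 10 hours and 35 minutes flight time → 11:44 AM UTC.
Papeete is UTC−10:00, so local arrival = 11:44 AM − 10:00 = 1:44 AM on Jun 3.
Layover = 4:49 AM − 1:44 AM = 3 hours 5 minutes.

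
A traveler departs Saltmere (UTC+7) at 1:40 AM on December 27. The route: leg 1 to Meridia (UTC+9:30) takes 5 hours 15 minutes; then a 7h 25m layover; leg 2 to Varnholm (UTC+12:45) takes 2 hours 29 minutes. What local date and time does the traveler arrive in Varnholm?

10:34 PM on Dec 27

Convert departure to UTC: 1:40 AM − 7:00 = 6:40 PM UTC on Dec 26.
Add 5 hours 15 minutes leg 1 → 11:55 PM UTC.
Add 7 hours and 25 minutes layover in Meridia → 7:20 AM UTC (Dec 27).
Add 2 hours and 29 minutes leg 2 → 9:49 AM UTC.
Varnholm is UTC+12:45, so local arrival = 9:49 AM + 12:45 = 10:34 PM on Dec 27.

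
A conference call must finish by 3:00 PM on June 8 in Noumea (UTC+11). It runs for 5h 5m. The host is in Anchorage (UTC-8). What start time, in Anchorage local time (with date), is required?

Target end time in UTC: 3:00 PM − 11:00 = 4:00 AM on Jun 8.
Subtract 5 hours 5 minutes → start 10:55 PM UTC on Jun 7.
Anchorage is UTC−8:00: 10:55 PM − 8:00 = 2:55 PM on Jun 7.

2:55 PM on Jun 7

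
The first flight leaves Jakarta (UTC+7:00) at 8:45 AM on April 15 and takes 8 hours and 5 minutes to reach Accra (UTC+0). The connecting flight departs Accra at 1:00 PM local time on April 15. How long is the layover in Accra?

Convert departure to UTC: 8:45 AM − 7:00 = 1:45 AM UTC on Apr 15.
Add 8 hours and 5 minutes flight time → 9:50 AM UTC.
Accra is UTC+0, so local arrival is the same: 9:50 AM on Apr 15.
Layover = 1:00 PM − 9:50 AM = 3 hours 10 minutes.

3 hours 10 minutes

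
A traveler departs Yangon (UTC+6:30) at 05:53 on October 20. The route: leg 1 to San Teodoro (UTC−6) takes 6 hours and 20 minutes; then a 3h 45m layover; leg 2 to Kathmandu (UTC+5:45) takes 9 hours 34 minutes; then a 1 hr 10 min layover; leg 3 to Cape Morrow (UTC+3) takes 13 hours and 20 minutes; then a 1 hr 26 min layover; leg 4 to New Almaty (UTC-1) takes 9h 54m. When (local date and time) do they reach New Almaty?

Convert departure to UTC: 05:53 − 6:30 = 23:23 UTC on Oct 19.
Add 6 hours 20 minutes leg 1 → 05:43 UTC (Oct 20).
Add 3 hours and 45 minutes layover in San Teodoro → 09:28 UTC.
Add 9 hours 34 minutes leg 2 → 19:02 UTC.
Add 1 hour and 10 minutes layover in Kathmandu → 20:12 UTC.
Add 13 hours 20 minutes leg 3 → 09:32 UTC (Oct 21).
Add 1 hour 26 minutes layover in Cape Morrow → 10:58 UTC.
Add 9 hours and 54 minutes leg 4 → 20:52 UTC.
New Almaty is UTC−1:00, so local arrival = 20:52 − 1:00 = 19:52 on Oct 21.

19:52 on October 21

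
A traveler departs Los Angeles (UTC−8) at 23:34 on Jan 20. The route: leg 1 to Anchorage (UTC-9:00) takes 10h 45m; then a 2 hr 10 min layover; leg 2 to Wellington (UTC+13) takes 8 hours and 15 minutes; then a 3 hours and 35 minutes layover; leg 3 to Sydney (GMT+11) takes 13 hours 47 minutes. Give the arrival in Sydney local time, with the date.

09:06 on Jan 23

Convert departure to UTC: 23:34 + 8:00 = 07:34 UTC on Jan 21.
Add 10 hours 45 minutes leg 1 → 18:19 UTC.
Add 2 hours 10 minutes layover in Anchorage → 20:29 UTC.
Add 8 hours 15 minutes leg 2 → 04:44 UTC (Jan 22).
Add 3 hours 35 minutes layover in Wellington → 08:19 UTC.
Add 13 hours and 47 minutes leg 3 → 22:06 UTC.
Sydney is UTC+11:00, so local arrival = 22:06 + 11:00 = 09:06 on Jan 23.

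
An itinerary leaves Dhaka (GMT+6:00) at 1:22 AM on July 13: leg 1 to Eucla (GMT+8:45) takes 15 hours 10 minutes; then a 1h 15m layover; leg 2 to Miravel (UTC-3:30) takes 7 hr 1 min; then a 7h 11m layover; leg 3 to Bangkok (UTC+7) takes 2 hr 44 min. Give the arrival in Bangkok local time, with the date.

Convert departure to UTC: 1:22 AM − 6:00 = 7:22 PM UTC on Jul 12.
Add 15 hours and 10 minutes leg 1 → 10:32 AM UTC (Jul 13).
Add 1 hour and 15 minutes layover in Eucla → 11:47 AM UTC.
Add 7 hours and 1 minute leg 2 → 6:48 PM UTC.
Add 7 hours 11 minutes layover in Miravel → 1:59 AM UTC (Jul 14).
Add 2 hours 44 minutes leg 3 → 4:43 AM UTC.
Bangkok is UTC+7:00, so local arrival = 4:43 AM + 7:00 = 11:43 AM on Jul 14.

11:43 AM on July 14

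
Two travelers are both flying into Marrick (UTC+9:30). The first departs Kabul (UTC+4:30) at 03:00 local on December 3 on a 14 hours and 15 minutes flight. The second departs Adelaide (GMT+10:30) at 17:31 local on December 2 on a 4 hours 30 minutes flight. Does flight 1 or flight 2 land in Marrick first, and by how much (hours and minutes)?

Flight 1 in UTC: 03:00 − 4:30 = 22:30 on Dec 2.
+14 hours 15 minutes → arrive 12:45 UTC on Dec 3.
Flight 2 in UTC: 17:31 − 10:30 = 07:01 on Dec 2.
+4 hours 30 minutes → arrive 11:31 UTC on Dec 2.
Flight 2 lands earlier by 25 hours 14 minutes.

the second, by 25 hours 14 minutes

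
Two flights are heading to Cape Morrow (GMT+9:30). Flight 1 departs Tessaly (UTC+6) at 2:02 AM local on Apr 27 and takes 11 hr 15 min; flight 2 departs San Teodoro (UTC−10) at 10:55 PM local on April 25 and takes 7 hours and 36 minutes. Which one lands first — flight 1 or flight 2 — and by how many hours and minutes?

the second, by 14 hours 46 minutes

Flight 1 in UTC: 2:02 AM − 6:00 = 8:02 PM on Apr 26.
+11 hours 15 minutes → arrive 7:17 AM UTC on Apr 27.
Flight 2 in UTC: 10:55 PM + 10:00 = 8:55 AM on Apr 26.
+7 hours 36 minutes → arrive 4:31 PM UTC on Apr 26.
Flight 2 lands earlier by 14 hours 46 minutes.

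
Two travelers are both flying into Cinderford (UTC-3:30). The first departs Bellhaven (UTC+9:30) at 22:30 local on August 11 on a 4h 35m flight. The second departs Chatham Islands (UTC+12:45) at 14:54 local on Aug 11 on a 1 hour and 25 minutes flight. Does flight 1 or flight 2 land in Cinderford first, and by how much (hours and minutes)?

the second, by 14 hours 1 minute

Flight 1 in UTC: 22:30 − 9:30 = 13:00 on Aug 11.
+4 hours 35 minutes → arrive 17:35 UTC on Aug 11.
Flight 2 in UTC: 14:54 − 12:45 = 02:09 on Aug 11.
+1 hour and 25 minutes → arrive 03:34 UTC on Aug 11.
Flight 2 lands earlier by 14 hours 1 minute.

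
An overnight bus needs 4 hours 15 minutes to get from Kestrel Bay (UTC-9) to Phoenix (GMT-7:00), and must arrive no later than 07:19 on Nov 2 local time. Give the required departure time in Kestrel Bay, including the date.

Target arrival in UTC: 07:19 + 7:00 = 14:19 on Nov 2.
Subtract 4 hours and 15 minutes → departure 10:04 UTC on Nov 2.
Kestrel Bay is UTC−9:00: 10:04 − 9:00 = 01:04 on Nov 2.

01:04 on Nov 2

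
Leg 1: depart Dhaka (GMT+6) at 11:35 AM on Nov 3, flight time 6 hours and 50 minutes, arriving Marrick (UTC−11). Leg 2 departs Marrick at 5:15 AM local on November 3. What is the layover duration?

3 hours 50 minutes

Convert departure to UTC: 11:35 AM − 6:00 = 5:35 AM UTC on Nov 3.
Add 6 hours and 50 minutes flight time → 12:25 PM UTC.
Marrick is UTC−11:00, so local arrival = 12:25 PM − 11:00 = 1:25 AM on Nov 3.
Layover = 5:15 AM − 1:25 AM = 3 hours 50 minutes.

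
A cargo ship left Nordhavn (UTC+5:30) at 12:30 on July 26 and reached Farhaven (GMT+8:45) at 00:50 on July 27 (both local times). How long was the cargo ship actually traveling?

9 hours 5 minutes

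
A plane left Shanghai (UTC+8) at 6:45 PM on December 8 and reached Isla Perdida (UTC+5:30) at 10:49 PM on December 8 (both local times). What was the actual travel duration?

6 hours 34 minutes

Isla Perdida is 2:30 behind Shanghai.
Clock-face elapsed time (ignoring zones) is 4 hours 4 minutes.
Actual elapsed = 4 hours 4 minutes + 2:30 = 6 hours 34 minutes.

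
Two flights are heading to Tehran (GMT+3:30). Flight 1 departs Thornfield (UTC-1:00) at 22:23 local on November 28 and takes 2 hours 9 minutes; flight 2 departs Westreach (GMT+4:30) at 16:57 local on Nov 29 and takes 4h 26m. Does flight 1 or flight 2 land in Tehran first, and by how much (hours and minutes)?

the first, by 15 hours 21 minutes

Flight 1 in UTC: 22:23 + 1:00 = 23:23 on Nov 28.
+2 hours 9 minutes → arrive 01:32 UTC on Nov 29.
Flight 2 in UTC: 16:57 − 4:30 = 12:27 on Nov 29.
+4 hours and 26 minutes → arrive 16:53 UTC on Nov 29.
Flight 1 lands earlier by 15 hours 21 minutes.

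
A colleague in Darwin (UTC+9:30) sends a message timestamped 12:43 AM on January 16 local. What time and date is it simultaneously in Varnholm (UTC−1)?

2:13 PM on Jan 15

In UTC: 12:43 AM − 9:30 = 3:13 PM on Jan 15.
Varnholm is UTC−1:00: 3:13 PM − 1:00 = 2:13 PM on Jan 15.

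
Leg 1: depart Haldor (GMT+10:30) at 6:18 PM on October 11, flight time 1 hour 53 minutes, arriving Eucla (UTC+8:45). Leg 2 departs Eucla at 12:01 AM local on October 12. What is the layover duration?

Convert departure to UTC: 6:18 PM − 10:30 = 7:48 AM UTC on Oct 11.
Add 1 hour 53 minutes flight time → 9:41 AM UTC.
Eucla is UTC+8:45, so local arrival = 9:41 AM + 8:45 = 6:26 PM on Oct 11.
Layover = 12:01 AM − 6:26 PM (+1 day) = 5 hours 35 minutes.

5 hours 35 minutes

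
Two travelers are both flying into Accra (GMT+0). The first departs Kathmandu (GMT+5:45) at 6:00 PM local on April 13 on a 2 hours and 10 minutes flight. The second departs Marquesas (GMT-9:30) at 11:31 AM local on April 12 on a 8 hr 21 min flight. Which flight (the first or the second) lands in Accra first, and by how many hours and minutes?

the second, by 9 hours 3 minutes

Flight 1 in UTC: 6:00 PM − 5:45 = 12:15 PM on Apr 13.
+2 hours and 10 minutes → arrive 2:25 PM UTC on Apr 13.
Flight 2 in UTC: 11:31 AM + 9:30 = 9:01 PM on Apr 12.
+8 hours 21 minutes → arrive 5:22 AM UTC on Apr 13.
Flight 2 lands earlier by 9 hours 3 minutes.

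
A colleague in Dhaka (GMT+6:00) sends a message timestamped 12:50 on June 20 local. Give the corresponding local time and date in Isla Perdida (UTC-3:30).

03:20 on June 20

In UTC: 12:50 − 6:00 = 06:50 on Jun 20.
Isla Perdida is UTC−3:30: 06:50 − 3:30 = 03:20 on Jun 20.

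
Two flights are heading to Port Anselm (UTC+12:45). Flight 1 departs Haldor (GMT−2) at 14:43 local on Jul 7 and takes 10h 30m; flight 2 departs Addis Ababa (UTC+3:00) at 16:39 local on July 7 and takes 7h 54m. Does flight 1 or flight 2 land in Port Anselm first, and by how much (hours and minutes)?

Flight 1 in UTC: 14:43 + 2:00 = 16:43 on Jul 7.
+10 hours 30 minutes → arrive 03:13 UTC on Jul 8.
Flight 2 in UTC: 16:39 − 3:00 = 13:39 on Jul 7.
+7 hours and 54 minutes → arrive 21:33 UTC on Jul 7.
Flight 2 lands earlier by 5 hours 40 minutes.

the second, by 5 hours 40 minutes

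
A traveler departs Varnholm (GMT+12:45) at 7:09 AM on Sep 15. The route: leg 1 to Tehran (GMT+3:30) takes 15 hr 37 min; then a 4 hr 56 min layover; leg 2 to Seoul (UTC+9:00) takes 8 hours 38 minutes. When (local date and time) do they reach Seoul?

8:35 AM on Sep 16

Convert departure to UTC: 7:09 AM − 12:45 = 6:24 PM UTC on Sep 14.
Add 15 hours 37 minutes leg 1 → 10:01 AM UTC (Sep 15).
Add 4 hours 56 minutes layover in Tehran → 2:57 PM UTC.
Add 8 hours and 38 minutes leg 2 → 11:35 PM UTC.
Seoul is UTC+9:00, so local arrival = 11:35 PM + 9:00 = 8:35 AM on Sep 16.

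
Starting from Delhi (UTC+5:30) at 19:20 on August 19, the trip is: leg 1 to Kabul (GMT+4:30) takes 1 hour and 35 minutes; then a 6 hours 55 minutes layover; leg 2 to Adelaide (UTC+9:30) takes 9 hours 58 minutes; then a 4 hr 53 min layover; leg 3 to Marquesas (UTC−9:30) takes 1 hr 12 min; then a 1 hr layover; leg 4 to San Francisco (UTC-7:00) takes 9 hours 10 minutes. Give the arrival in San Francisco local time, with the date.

Convert departure to UTC: 19:20 − 5:30 = 13:50 UTC on Aug 19.
Add 1 hour and 35 minutes leg 1 → 15:25 UTC.
Add 6 hours 55 minutes layover in Kabul → 22:20 UTC.
Add 9 hours and 58 minutes leg 2 → 08:18 UTC (Aug 20).
Add 4 hours and 53 minutes layover in Adelaide → 13:11 UTC.
Add 1 hour 12 minutes leg 3 → 14:23 UTC.
Add 1 hour layover in Marquesas → 15:23 UTC.
Add 9 hours 10 minutes leg 4 → 00:33 UTC (Aug 21).
San Francisco is UTC−7:00, so local arrival = 00:33 − 7:00 = 17:33 on Aug 20.

17:33 on Aug 20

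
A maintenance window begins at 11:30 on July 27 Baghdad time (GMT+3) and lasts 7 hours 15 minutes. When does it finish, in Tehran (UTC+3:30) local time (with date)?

19:15 on July 27

Convert start to UTC: 11:30 − 3:00 = 08:30 UTC on Jul 27.
Add 7 hours and 15 minutes duration → 15:45 UTC.
Tehran is UTC+3:30, so local end time = 15:45 + 3:30 = 19:15 on Jul 27.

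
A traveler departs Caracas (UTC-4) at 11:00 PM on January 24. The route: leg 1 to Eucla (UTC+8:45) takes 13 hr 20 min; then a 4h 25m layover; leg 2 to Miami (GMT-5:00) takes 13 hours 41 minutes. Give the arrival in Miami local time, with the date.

5:26 AM on Jan 26

Convert departure to UTC: 11:00 PM + 4:00 = 3:00 AM UTC on Jan 25.
Add 13 hours 20 minutes leg 1 → 4:20 PM UTC.
Add 4 hours and 25 minutes layover in Eucla → 8:45 PM UTC.
Add 13 hours 41 minutes leg 2 → 10:26 AM UTC (Jan 26).
Miami is UTC−5:00, so local arrival = 10:26 AM − 5:00 = 5:26 AM on Jan 26.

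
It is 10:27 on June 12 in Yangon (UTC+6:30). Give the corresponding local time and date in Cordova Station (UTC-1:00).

02:57 on Jun 12

Cordova Station is 7:30 behind Yangon.
Shift by the zone difference: 10:27 − 7:30 = 02:57 on Jun 12 in Cordova Station.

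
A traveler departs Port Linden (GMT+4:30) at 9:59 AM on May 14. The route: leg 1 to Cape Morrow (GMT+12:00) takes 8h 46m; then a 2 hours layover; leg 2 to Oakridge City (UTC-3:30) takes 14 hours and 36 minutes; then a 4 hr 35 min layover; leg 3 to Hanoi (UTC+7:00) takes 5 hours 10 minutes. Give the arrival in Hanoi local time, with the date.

11:36 PM on May 15

Convert departure to UTC: 9:59 AM − 4:30 = 5:29 AM UTC on May 14.
Add 8 hours and 46 minutes leg 1 → 2:15 PM UTC.
Add 2 hours layover in Cape Morrow → 4:15 PM UTC.
Add 14 hours and 36 minutes leg 2 → 6:51 AM UTC (May 15).
Add 4 hours and 35 minutes layover in Oakridge City → 11:26 AM UTC.
Add 5 hours 10 minutes leg 3 → 4:36 PM UTC.
Hanoi is UTC+7:00, so local arrival = 4:36 PM + 7:00 = 11:36 PM on May 15.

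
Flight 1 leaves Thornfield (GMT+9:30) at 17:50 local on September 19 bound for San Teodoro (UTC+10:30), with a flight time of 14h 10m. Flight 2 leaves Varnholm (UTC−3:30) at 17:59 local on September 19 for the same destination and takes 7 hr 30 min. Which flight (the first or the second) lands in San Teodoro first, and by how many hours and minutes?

the first, by 6 hours 29 minutes

Flight 1 in UTC: 17:50 − 9:30 = 08:20 on Sep 19.
+14 hours and 10 minutes → arrive 22:30 UTC on Sep 19.
Flight 2 in UTC: 17:59 + 3:30 = 21:29 on Sep 19.
+7 hours and 30 minutes → arrive 04:59 UTC on Sep 20.
Flight 1 lands earlier by 6 hours 29 minutes.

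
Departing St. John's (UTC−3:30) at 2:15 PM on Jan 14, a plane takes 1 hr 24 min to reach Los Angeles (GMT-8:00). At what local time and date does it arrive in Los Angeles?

Convert departure to UTC: 2:15 PM + 3:30 = 5:45 PM UTC on Jan 14.
Add 1 hour and 24 minutes travel time → 7:09 PM UTC.
Los Angeles is UTC−8:00, so local arrival = 7:09 PM − 8:00 = 11:09 AM on Jan 14.

11:09 AM on Jan 14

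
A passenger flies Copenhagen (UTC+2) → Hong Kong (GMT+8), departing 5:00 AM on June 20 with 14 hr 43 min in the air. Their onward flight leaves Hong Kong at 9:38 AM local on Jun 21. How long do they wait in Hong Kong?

7 hours 55 minutes

Convert departure to UTC: 5:00 AM − 2:00 = 3:00 AM UTC on Jun 20.
Add 14 hours and 43 minutes flight time → 5:43 PM UTC.
Hong Kong is UTC+8:00, so local arrival = 5:43 PM + 8:00 = 1:43 AM on Jun 21.
Layover = 9:38 AM − 1:43 AM = 7 hours 55 minutes.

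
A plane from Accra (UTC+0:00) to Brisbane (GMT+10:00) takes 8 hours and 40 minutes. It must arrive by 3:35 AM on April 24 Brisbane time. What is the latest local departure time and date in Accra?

8:55 AM on April 23

Target arrival in UTC: 3:35 AM − 10:00 = 5:35 PM on Apr 23.
Subtract 8 hours and 40 minutes → departure 8:55 AM UTC on Apr 23.
Accra is UTC+0, so departure is 8:55 AM on Apr 23.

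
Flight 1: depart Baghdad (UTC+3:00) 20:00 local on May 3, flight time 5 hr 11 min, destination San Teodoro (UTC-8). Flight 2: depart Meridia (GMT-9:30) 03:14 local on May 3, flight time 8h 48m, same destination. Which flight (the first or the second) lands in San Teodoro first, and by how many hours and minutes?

Flight 1 in UTC: 20:00 − 3:00 = 17:00 on May 3.
+5 hours and 11 minutes → arrive 22:11 UTC on May 3.
Flight 2 in UTC: 03:14 + 9:30 = 12:44 on May 3.
+8 hours and 48 minutes → arrive 21:32 UTC on May 3.
Flight 2 lands earlier by 39 minutes.

the second, by 39 minutes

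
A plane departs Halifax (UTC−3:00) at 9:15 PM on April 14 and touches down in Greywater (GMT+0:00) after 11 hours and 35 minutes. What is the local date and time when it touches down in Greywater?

11:50 AM on Apr 15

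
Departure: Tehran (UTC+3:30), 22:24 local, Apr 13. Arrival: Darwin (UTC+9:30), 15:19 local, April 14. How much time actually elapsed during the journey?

10 hours 55 minutes

Darwin is 6:00 ahead of Tehran.
Clock-face elapsed time (ignoring zones) is 16 hours 55 minutes.
Actual elapsed = 16 hours 55 minutes − 6:00 = 10 hours 55 minutes.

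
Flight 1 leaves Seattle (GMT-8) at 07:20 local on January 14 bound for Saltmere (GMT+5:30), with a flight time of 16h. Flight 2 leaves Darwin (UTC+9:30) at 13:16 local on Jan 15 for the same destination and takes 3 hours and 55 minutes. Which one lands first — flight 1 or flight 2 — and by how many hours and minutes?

the first, by 21 minutes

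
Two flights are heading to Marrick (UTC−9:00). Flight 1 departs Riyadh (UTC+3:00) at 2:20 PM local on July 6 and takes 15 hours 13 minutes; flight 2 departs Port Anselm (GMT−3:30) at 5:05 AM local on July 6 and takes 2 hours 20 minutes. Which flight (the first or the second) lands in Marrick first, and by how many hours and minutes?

the second, by 15 hours 38 minutes

Flight 1 in UTC: 2:20 PM − 3:00 = 11:20 AM on Jul 6.
+15 hours 13 minutes → arrive 2:33 AM UTC on Jul 7.
Flight 2 in UTC: 5:05 AM + 3:30 = 8:35 AM on Jul 6.
+2 hours and 20 minutes → arrive 10:55 AM UTC on Jul 6.
Flight 2 lands earlier by 15 hours 38 minutes.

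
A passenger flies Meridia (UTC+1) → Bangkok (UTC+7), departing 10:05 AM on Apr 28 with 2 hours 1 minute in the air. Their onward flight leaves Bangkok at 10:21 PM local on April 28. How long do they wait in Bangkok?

Convert departure to UTC: 10:05 AM − 1:00 = 9:05 AM UTC on Apr 28.
Add 2 hours and 1 minute flight time → 11:06 AM UTC.
Bangkok is UTC+7:00, so local arrival = 11:06 AM + 7:00 = 6:06 PM on Apr 28.
Layover = 10:21 PM − 6:06 PM = 4 hours 15 minutes.

4 hours 15 minutes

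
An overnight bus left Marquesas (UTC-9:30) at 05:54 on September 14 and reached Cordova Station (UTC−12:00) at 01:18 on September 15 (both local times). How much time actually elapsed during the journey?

21 hours 54 minutes

Departure in UTC: 05:54 + 9:30 = 15:24 on Sep 14.
Arrival in UTC: 01:18 + 12:00 = 13:18 on Sep 15.
Elapsed = 13:18 − 15:24 (+1 day) = 21 hours 54 minutes.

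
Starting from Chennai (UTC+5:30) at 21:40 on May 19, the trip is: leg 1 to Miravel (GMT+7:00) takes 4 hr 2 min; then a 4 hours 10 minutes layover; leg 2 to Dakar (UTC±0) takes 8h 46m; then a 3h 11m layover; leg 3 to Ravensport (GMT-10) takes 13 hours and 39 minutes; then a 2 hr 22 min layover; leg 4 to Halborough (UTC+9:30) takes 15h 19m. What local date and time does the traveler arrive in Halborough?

05:09 on May 22

Convert departure to UTC: 21:40 − 5:30 = 16:10 UTC on May 19.
Add 4 hours and 2 minutes leg 1 → 20:12 UTC.
Add 4 hours 10 minutes layover in Miravel → 00:22 UTC (May 20).
Add 8 hours 46 minutes leg 2 → 09:08 UTC.
Add 3 hours 11 minutes layover in Dakar → 12:19 UTC.
Add 13 hours 39 minutes leg 3 → 01:58 UTC (May 21).
Add 2 hours and 22 minutes layover in Ravensport → 04:20 UTC.
Add 15 hours and 19 minutes leg 4 → 19:39 UTC.
Halborough is UTC+9:30, so local arrival = 19:39 + 9:30 = 05:09 on May 22.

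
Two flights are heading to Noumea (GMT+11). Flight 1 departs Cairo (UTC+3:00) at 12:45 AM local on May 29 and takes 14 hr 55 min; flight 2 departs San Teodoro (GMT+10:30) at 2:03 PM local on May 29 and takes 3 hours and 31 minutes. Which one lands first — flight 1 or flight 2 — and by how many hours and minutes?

the second, by 5 hours 36 minutes

Flight 1 in UTC: 12:45 AM − 3:00 = 9:45 PM on May 28.
+14 hours and 55 minutes → arrive 12:40 PM UTC on May 29.
Flight 2 in UTC: 2:03 PM − 10:30 = 3:33 AM on May 29.
+3 hours and 31 minutes → arrive 7:04 AM UTC on May 29.
Flight 2 lands earlier by 5 hours 36 minutes.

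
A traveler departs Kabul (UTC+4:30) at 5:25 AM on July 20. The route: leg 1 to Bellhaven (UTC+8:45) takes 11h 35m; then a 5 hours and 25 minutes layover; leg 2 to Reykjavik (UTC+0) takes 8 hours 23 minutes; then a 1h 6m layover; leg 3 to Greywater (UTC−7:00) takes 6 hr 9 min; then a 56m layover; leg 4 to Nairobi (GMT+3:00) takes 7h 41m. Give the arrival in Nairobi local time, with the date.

9:10 PM on Jul 21

Convert departure to UTC: 5:25 AM − 4:30 = 12:55 AM UTC on Jul 20.
Add 11 hours and 35 minutes leg 1 → 12:30 PM UTC.
Add 5 hours and 25 minutes layover in Bellhaven → 5:55 PM UTC.
Add 8 hours 23 minutes leg 2 → 2:18 AM UTC (Jul 21).
Add 1 hour 6 minutes layover in Reykjavik → 3:24 AM UTC.
Add 6 hours and 9 minutes leg 3 → 9:33 AM UTC.
Add 56 minutes layover in Greywater → 10:29 AM UTC.
Add 7 hours 41 minutes leg 4 → 6:10 PM UTC.
Nairobi is UTC+3:00, so local arrival = 6:10 PM + 3:00 = 9:10 PM on Jul 21.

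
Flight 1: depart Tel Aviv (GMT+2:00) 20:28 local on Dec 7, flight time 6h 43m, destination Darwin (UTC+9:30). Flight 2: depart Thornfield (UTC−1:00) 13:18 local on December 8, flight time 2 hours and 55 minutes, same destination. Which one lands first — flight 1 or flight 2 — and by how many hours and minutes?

the first, by 16 hours 2 minutes

Flight 1 in UTC: 20:28 − 2:00 = 18:28 on Dec 7.
+6 hours 43 minutes → arrive 01:11 UTC on Dec 8.
Flight 2 in UTC: 13:18 + 1:00 = 14:18 on Dec 8.
+2 hours and 55 minutes → arrive 17:13 UTC on Dec 8.
Flight 1 lands earlier by 16 hours 2 minutes.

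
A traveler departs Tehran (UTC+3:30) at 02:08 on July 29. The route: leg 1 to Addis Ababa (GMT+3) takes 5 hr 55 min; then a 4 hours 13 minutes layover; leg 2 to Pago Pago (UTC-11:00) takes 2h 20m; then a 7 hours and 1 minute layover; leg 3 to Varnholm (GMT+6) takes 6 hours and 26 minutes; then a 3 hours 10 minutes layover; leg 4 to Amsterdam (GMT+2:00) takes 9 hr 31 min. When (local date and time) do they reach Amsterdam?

Convert departure to UTC: 02:08 − 3:30 = 22:38 UTC on Jul 28.
Add 5 hours 55 minutes leg 1 → 04:33 UTC (Jul 29).
Add 4 hours and 13 minutes layover in Addis Ababa → 08:46 UTC.
Add 2 hours and 20 minutes leg 2 → 11:06 UTC.
Add 7 hours 1 minute layover in Pago Pago → 18:07 UTC.
Add 6 hours 26 minutes leg 3 → 00:33 UTC (Jul 30).
Add 3 hours and 10 minutes layover in Varnholm → 03:43 UTC.
Add 9 hours 31 minutes leg 4 → 13:14 UTC.
Amsterdam is UTC+2:00, so local arrival = 13:14 + 2:00 = 15:14 on Jul 30.

15:14 on July 30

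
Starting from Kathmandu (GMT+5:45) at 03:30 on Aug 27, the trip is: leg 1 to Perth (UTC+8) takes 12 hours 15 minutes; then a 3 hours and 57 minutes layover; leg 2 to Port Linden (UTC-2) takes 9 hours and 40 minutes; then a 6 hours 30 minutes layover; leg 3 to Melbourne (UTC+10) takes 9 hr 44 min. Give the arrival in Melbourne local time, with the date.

Convert departure to UTC: 03:30 − 5:45 = 21:45 UTC on Aug 26.
Add 12 hours and 15 minutes leg 1 → 10:00 UTC (Aug 27).
Add 3 hours 57 minutes layover in Perth → 13:57 UTC.
Add 9 hours 40 minutes leg 2 → 23:37 UTC.
Add 6 hours 30 minutes layover in Port Linden → 06:07 UTC (Aug 28).
Add 9 hours 44 minutes leg 3 → 15:51 UTC.
Melbourne is UTC+10:00, so local arrival = 15:51 + 10:00 = 01:51 on Aug 29.

01:51 on August 29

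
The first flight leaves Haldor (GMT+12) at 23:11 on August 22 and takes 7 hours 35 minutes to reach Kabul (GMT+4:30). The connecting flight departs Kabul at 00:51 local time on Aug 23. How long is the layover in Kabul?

1 hour 35 minutes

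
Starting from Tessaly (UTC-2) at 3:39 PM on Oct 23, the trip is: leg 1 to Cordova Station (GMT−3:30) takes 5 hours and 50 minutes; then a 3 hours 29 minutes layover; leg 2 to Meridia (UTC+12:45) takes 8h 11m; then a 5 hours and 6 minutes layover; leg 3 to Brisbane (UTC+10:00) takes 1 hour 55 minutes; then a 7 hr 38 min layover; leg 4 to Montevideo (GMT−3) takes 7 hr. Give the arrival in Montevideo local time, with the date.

5:48 AM on October 25

Convert departure to UTC: 3:39 PM + 2:00 = 5:39 PM UTC on Oct 23.
Add 5 hours 50 minutes leg 1 → 11:29 PM UTC.
Add 3 hours 29 minutes layover in Cordova Station → 2:58 AM UTC (Oct 24).
Add 8 hours and 11 minutes leg 2 → 11:09 AM UTC.
Add 5 hours 6 minutes layover in Meridia → 4:15 PM UTC.
Add 1 hour and 55 minutes leg 3 → 6:10 PM UTC.
Add 7 hours and 38 minutes layover in Brisbane → 1:48 AM UTC (Oct 25).
Add 7 hours leg 4 → 8:48 AM UTC.
Montevideo is UTC−3:00, so local arrival = 8:48 AM − 3:00 = 5:48 AM on Oct 25.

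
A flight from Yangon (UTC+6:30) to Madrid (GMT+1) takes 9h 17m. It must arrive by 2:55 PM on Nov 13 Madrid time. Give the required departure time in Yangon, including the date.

Target arrival in UTC: 2:55 PM − 1:00 = 1:55 PM on Nov 13.
Subtract 9 hours and 17 minutes → departure 4:38 AM UTC on Nov 13.
Yangon is UTC+6:30: 4:38 AM + 6:30 = 11:08 AM on Nov 13.

11:08 AM on November 13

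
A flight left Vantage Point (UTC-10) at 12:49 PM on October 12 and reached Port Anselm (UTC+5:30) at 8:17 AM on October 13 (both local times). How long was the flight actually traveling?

3 hours 58 minutes

Port Anselm is 15:30 ahead of Vantage Point.
Clock-face elapsed time (ignoring zones) is 19 hours 28 minutes.
Actual elapsed = 19 hours 28 minutes − 15:30 = 3 hours 58 minutes.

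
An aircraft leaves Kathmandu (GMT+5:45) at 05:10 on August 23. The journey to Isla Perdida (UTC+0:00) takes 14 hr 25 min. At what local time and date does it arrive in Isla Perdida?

13:50 on Aug 23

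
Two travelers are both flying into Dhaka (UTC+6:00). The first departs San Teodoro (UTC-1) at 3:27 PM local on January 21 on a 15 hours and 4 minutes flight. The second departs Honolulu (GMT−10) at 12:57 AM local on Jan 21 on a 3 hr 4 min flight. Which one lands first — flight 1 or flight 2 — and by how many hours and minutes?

the second, by 17 hours 30 minutes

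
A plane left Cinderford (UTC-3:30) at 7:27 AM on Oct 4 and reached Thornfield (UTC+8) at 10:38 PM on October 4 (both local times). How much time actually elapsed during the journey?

3 hours 41 minutes

Departure in UTC: 7:27 AM + 3:30 = 10:57 AM on Oct 4.
Arrival in UTC: 10:38 PM − 8:00 = 2:38 PM on Oct 4.
Elapsed = 2:38 PM − 10:57 AM = 3 hours 41 minutes.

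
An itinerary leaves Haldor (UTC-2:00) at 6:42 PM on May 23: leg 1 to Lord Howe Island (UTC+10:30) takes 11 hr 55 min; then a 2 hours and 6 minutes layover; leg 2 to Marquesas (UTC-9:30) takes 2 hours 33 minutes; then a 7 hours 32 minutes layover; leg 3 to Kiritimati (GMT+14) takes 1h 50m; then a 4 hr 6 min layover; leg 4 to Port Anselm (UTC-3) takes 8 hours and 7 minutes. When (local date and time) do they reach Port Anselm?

7:51 AM on May 25

Convert departure to UTC: 6:42 PM + 2:00 = 8:42 PM UTC on May 23.
Add 11 hours and 55 minutes leg 1 → 8:37 AM UTC (May 24).
Add 2 hours and 6 minutes layover in Lord Howe Island → 10:43 AM UTC.
Add 2 hours and 33 minutes leg 2 → 1:16 PM UTC.
Add 7 hours 32 minutes layover in Marquesas → 8:48 PM UTC.
Add 1 hour and 50 minutes leg 3 → 10:38 PM UTC.
Add 4 hours and 6 minutes layover in Kiritimati → 2:44 AM UTC (May 25).
Add 8 hours 7 minutes leg 4 → 10:51 AM UTC.
Port Anselm is UTC−3:00, so local arrival = 10:51 AM − 3:00 = 7:51 AM on May 25.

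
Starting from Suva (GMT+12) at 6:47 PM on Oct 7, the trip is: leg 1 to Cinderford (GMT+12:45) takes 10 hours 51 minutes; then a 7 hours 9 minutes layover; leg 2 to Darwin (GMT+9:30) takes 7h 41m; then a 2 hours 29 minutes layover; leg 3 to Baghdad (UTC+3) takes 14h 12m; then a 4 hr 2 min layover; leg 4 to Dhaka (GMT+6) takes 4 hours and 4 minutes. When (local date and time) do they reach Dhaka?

Convert departure to UTC: 6:47 PM − 12:00 = 6:47 AM UTC on Oct 7.
Add 10 hours 51 minutes leg 1 → 5:38 PM UTC.
Add 7 hours 9 minutes layover in Cinderford → 12:47 AM UTC (Oct 8).
Add 7 hours 41 minutes leg 2 → 8:28 AM UTC.
Add 2 hours 29 minutes layover in Darwin → 10:57 AM UTC.
Add 14 hours and 12 minutes leg 3 → 1:09 AM UTC (Oct 9).
Add 4 hours 2 minutes layover in Baghdad → 5:11 AM UTC.
Add 4 hours 4 minutes leg 4 → 9:15 AM UTC.
Dhaka is UTC+6:00, so local arrival = 9:15 AM + 6:00 = 3:15 PM on Oct 9.

3:15 PM on Oct 9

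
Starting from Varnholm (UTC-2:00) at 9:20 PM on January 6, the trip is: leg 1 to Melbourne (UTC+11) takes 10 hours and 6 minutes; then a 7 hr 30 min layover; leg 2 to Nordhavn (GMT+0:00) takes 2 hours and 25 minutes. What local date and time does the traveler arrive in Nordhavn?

7:21 PM on January 7

Convert departure to UTC: 9:20 PM + 2:00 = 11:20 PM UTC on Jan 6.
Add 10 hours 6 minutes leg 1 → 9:26 AM UTC (Jan 7).
Add 7 hours and 30 minutes layover in Melbourne → 4:56 PM UTC.
Add 2 hours 25 minutes leg 2 → 7:21 PM UTC.
Nordhavn is UTC+0, so local arrival is the same: 7:21 PM on Jan 7.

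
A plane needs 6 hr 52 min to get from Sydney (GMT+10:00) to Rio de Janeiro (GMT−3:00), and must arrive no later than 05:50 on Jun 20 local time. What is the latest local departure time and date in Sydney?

Target arrival in UTC: 05:50 + 3:00 = 08:50 on Jun 20.
Subtract 6 hours 52 minutes → departure 01:58 UTC on Jun 20.
Sydney is UTC+10:00: 01:58 + 10:00 = 11:58 on Jun 20.

11:58 on June 20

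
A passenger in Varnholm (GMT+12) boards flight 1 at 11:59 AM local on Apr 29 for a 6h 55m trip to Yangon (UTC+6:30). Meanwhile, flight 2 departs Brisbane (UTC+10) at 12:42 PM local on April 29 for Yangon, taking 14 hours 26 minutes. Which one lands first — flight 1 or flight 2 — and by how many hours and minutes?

the first, by 10 hours 14 minutes

Flight 1 in UTC: 11:59 AM − 12:00 = 11:59 PM on Apr 28.
+6 hours and 55 minutes → arrive 6:54 AM UTC on Apr 29.
Flight 2 in UTC: 12:42 PM − 10:00 = 2:42 AM on Apr 29.
+14 hours and 26 minutes → arrive 5:08 PM UTC on Apr 29.
Flight 1 lands earlier by 10 hours 14 minutes.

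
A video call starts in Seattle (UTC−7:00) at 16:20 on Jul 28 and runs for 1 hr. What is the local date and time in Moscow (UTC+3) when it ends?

03:20 on Jul 29

Convert start to UTC: 16:20 + 7:00 = 23:20 UTC on Jul 28.
Add 1 hour duration → 00:20 UTC (Jul 29).
Moscow is UTC+3:00, so local end time = 00:20 + 3:00 = 03:20 on Jul 29.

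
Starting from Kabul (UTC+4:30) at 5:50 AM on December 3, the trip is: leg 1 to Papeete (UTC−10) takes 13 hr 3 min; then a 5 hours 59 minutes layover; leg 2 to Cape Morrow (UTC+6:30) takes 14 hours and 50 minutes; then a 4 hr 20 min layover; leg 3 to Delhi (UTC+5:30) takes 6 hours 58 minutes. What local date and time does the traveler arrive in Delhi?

Convert departure to UTC: 5:50 AM − 4:30 = 1:20 AM UTC on Dec 3.
Add 13 hours and 3 minutes leg 1 → 2:23 PM UTC.
Add 5 hours 59 minutes layover in Papeete → 8:22 PM UTC.
Add 14 hours 50 minutes leg 2 → 11:12 AM UTC (Dec 4).
Add 4 hours 20 minutes layover in Cape Morrow → 3:32 PM UTC.
Add 6 hours 58 minutes leg 3 → 10:30 PM UTC.
Delhi is UTC+5:30, so local arrival = 10:30 PM + 5:30 = 4:00 AM on Dec 5.

4:00 AM on December 5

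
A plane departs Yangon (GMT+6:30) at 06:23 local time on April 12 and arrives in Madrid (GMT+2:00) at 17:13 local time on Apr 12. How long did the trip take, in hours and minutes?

Madrid is 4:30 behind Yangon.
Clock-face elapsed time (ignoring zones) is 10 hours 50 minutes.
Actual elapsed = 10 hours 50 minutes + 4:30 = 15 hours 20 minutes.

15 hours 20 minutes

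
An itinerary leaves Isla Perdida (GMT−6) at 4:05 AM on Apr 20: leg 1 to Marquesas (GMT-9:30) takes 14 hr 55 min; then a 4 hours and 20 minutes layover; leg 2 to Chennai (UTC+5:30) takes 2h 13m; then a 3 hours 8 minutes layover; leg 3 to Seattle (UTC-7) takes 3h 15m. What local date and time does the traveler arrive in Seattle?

Convert departure to UTC: 4:05 AM + 6:00 = 10:05 AM UTC on Apr 20.
Add 14 hours 55 minutes leg 1 → 1:00 AM UTC (Apr 21).
Add 4 hours 20 minutes layover in Marquesas → 5:20 AM UTC.
Add 2 hours 13 minutes leg 2 → 7:33 AM UTC.
Add 3 hours and 8 minutes layover in Chennai → 10:41 AM UTC.
Add 3 hours 15 minutes leg 3 → 1:56 PM UTC.
Seattle is UTC−7:00, so local arrival = 1:56 PM − 7:00 = 6:56 AM on Apr 21.

6:56 AM on April 21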